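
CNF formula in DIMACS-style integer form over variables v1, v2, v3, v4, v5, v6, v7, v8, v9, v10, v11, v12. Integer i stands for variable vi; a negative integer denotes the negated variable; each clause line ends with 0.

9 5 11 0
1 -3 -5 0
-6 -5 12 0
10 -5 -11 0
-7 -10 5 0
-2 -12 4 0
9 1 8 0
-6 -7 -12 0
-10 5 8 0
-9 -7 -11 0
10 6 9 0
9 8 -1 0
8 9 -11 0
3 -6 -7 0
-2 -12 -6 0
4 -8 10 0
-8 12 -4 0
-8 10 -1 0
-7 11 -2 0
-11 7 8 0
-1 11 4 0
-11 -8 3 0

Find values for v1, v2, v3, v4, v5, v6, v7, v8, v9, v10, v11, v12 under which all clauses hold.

Pure literal: v2 appears only negated; assign v2 = False.
Set v1 = False and propagate.
The remaining clauses are satisfied by v3 = False, v4 = False, v5 = False, v6 = True, v7 = False, v8 = False, v9 = True, v10 = False, v11 = False, v12 = True.

v1 = False, v2 = False, v3 = False, v4 = False, v5 = False, v6 = True, v7 = False, v8 = False, v9 = True, v10 = False, v11 = False, v12 = True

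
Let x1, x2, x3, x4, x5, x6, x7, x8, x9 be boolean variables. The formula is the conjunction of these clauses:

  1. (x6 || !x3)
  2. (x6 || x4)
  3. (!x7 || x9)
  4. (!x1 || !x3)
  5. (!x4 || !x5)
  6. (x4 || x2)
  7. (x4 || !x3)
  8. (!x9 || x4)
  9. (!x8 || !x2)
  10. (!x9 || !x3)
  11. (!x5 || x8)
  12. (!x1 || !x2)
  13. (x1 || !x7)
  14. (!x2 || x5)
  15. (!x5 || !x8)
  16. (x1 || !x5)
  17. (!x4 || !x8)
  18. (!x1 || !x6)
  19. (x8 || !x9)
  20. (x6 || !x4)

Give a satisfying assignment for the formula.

x1=0, x2=0, x3=1, x4=1, x5=0, x6=1, x7=0, x8=0, x9=0

x7 occurs only negated in the remaining clauses — set x7 = False.
Set x1 = False and propagate.
  then x5 is forced to False.
  then x2 is forced to False.
  then x4 is forced to True.
  then x8 is forced to False.
  then x9 is forced to False.
  then x6 is forced to True.
x3 is now unconstrained; take x3 = True.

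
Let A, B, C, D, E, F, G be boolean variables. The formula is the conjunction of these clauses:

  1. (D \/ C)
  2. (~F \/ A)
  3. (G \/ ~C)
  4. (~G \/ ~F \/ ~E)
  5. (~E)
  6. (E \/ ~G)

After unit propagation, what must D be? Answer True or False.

Unit clause (~E) sets E = False.
(E \/ ~G): since E = False, the clause reduces to (~G). G = False.
From (~C \/ G) and G = False: C = False.
From (C \/ D) and C = False: D = True.

True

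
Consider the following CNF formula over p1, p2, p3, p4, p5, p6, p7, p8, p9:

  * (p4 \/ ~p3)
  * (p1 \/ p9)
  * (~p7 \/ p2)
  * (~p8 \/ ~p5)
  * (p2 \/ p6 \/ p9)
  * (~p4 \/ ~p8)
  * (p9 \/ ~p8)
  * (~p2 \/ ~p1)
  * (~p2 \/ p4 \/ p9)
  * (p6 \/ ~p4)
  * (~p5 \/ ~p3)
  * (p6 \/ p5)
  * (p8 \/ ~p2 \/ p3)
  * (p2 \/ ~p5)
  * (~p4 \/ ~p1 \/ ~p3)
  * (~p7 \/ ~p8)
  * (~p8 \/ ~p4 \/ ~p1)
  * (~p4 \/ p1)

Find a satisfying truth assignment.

Pure literal: p6 appears only positively; assign p6 = True.
Pure literal: p7 appears only negated; assign p7 = False.
Branch on p1: take p1 = True.
  then p2 is forced to False.
  then p5 is forced to False.
Set p3 = False and propagate.
For the remaining variables, p4 = False, p8 = False, p9 = False works.
Every clause has at least one true literal under this assignment.

p1=T, p2=F, p3=F, p4=F, p5=F, p6=T, p7=F, p8=F, p9=F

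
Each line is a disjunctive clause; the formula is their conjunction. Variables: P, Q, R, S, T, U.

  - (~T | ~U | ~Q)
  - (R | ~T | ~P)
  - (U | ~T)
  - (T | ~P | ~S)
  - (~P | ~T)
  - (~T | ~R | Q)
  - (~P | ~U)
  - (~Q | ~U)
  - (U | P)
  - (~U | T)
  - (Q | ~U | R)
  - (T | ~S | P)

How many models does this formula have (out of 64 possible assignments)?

4

The models are:
  P=T Q=F R=F S=F T=F U=F
  P=T Q=F R=T S=F T=F U=F
  P=T Q=T R=F S=F T=F U=F
  P=T Q=T R=T S=F T=F U=F
That's 4 in total.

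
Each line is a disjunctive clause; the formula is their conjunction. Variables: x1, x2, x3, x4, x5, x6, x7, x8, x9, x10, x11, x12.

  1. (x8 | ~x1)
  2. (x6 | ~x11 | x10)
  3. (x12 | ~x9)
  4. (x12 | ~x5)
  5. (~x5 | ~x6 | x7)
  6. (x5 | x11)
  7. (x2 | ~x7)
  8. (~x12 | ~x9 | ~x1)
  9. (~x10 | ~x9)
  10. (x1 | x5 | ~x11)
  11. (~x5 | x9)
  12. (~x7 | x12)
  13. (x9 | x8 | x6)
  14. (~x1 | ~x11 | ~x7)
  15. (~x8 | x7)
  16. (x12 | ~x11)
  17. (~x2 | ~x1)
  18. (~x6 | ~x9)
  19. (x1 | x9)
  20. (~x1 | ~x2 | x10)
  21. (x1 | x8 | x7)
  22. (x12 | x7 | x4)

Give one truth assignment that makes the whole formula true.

x1 = F  x2 = T  x3 = T  x4 = F  x5 = T  x6 = F  x7 = T  x8 = T  x9 = T  x10 = F  x11 = F  x12 = T

Try x1 = False.
  then x9 is forced to True.
  then x12 is forced to True.
  then x10 is forced to False.
  then x6 is forced to False.
  then x11 is forced to False.
  then x5 is forced to True.
Branch on x2: take x2 = True.
Set x7 = True and propagate.
x3, x4, x8 are now unconstrained; take x3 = True, x4 = False, x8 = True.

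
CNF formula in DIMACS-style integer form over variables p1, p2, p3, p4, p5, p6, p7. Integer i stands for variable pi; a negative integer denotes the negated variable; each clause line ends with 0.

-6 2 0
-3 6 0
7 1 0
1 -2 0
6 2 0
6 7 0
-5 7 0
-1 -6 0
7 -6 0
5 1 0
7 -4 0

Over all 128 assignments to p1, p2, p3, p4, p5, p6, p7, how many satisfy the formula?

4

The models are:
  p1=1 p2=1 p3=0 p4=0 p5=0 p6=0 p7=1
  p1=1 p2=1 p3=0 p4=0 p5=1 p6=0 p7=1
  p1=1 p2=1 p3=0 p4=1 p5=0 p6=0 p7=1
  p1=1 p2=1 p3=0 p4=1 p5=1 p6=0 p7=1
That's 4 in total.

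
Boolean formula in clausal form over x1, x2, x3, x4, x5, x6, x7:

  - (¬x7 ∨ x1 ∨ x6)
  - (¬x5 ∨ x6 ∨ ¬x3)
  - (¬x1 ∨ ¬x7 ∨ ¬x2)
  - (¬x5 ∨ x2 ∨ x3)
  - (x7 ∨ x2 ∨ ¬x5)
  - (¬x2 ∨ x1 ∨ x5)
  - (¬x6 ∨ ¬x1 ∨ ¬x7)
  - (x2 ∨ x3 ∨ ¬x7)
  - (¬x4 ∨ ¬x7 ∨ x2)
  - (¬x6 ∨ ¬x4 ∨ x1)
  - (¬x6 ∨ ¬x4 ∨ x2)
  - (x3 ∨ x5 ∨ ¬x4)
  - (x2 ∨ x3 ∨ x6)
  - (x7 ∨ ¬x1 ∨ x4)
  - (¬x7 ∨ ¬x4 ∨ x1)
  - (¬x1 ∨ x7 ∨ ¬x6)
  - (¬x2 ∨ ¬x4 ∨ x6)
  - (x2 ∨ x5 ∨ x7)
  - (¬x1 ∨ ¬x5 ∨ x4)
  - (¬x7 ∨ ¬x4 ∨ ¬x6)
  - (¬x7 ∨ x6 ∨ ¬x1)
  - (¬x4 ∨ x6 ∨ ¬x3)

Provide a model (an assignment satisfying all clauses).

Try x1 = False.
Branch on x2: take x2 = True.
  then x5 is forced to True.
Try x3 = False.
The remaining clauses are satisfied by x4 = False, x6 = False, x7 = False.
Every clause has at least one true literal under this assignment.

x1=F, x2=T, x3=F, x4=F, x5=T, x6=F, x7=F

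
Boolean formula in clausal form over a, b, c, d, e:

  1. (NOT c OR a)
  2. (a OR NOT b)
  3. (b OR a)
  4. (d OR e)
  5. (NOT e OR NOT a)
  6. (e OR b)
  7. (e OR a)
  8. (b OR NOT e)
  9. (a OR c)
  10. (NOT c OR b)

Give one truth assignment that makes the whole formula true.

Pure literal: d appears only positively; assign d = True.
Branch on a: take a = True.
  then e is forced to False.
  then b is forced to True.
c is now unconstrained; take c = False.
Check each clause:
  1. (a OR NOT c) — a is true.
  2. (NOT b OR a) — a is true.
  3. (a OR b) — a is true.
  4. (e OR d) — d is true.
  5. (NOT e OR NOT a) — NOT e is true.
  6. (e OR b) — b is true.
  7. (e OR a) — a is true.
  8. (b OR NOT e) — b is true.
  9. (a OR c) — a is true.
  10. (b OR NOT c) — b is true.

a = 1, b = 1, c = 0, d = 1, e = 0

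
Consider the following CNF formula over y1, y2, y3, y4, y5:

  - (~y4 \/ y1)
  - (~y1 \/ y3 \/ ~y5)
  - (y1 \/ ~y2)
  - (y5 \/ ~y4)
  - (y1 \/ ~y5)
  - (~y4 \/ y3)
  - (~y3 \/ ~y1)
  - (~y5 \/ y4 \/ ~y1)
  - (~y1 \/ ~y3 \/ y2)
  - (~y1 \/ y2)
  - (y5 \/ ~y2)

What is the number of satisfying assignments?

Satisfying assignments:
  y1=0 y2=0 y3=0 y4=0 y5=0
  y1=0 y2=0 y3=1 y4=0 y5=0
That's 2 in total.

2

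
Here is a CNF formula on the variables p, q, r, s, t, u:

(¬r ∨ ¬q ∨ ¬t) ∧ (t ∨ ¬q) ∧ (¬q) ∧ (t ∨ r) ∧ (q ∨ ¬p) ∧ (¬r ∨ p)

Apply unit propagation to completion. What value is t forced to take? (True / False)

True

(¬q) stands alone — q = False.
(q ∨ ¬p): since q = False, the clause reduces to (¬p). p = False.
From (p ∨ ¬r) and p = False: r = False.
(t ∨ r) with r = False leaves only t, so t = True.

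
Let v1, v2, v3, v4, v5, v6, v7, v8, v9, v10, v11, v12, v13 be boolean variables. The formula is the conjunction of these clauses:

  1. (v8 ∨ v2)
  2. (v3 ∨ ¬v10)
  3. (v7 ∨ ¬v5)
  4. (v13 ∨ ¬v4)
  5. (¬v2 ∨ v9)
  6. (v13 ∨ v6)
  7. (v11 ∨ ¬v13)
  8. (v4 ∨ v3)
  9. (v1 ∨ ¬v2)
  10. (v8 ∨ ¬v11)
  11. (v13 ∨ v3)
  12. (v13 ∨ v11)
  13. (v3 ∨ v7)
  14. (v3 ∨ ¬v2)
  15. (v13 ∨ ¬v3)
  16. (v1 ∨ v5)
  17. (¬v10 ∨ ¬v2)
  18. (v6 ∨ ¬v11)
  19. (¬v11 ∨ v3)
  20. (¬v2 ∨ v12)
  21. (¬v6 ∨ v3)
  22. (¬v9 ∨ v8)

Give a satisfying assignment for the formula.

v1=T, v2=F, v3=T, v4=F, v5=T, v6=T, v7=T, v8=T, v9=T, v10=F, v11=T, v12=F, v13=T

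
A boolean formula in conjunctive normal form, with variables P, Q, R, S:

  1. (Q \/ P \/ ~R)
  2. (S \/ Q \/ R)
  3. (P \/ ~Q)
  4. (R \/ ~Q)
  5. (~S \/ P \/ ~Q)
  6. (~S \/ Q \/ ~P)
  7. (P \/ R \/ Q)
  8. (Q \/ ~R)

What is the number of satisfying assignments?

The models are:
  P=T Q=T R=T S=F
  P=T Q=T R=T S=T
Count: 2.

2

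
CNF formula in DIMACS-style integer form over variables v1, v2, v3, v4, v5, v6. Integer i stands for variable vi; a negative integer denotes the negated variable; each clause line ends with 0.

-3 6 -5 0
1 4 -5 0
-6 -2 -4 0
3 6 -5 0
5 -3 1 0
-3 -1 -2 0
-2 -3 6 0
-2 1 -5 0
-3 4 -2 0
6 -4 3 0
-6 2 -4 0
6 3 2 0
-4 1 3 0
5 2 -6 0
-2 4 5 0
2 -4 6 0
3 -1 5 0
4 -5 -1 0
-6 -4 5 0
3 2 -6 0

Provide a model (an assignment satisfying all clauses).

Try v1 = True.
Set v2 = False and propagate.
For the remaining variables, v3 = True, v4 = False, v5 = False, v6 = False works.
Every clause has at least one true literal under this assignment.

v1=True, v2=False, v3=True, v4=False, v5=False, v6=False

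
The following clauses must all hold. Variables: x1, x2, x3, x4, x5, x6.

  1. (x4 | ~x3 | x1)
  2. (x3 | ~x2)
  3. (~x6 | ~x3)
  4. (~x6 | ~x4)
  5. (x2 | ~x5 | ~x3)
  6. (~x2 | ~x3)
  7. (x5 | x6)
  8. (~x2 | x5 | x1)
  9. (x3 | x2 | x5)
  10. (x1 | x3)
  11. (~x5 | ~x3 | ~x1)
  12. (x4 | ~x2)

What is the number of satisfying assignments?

3

Satisfying assignments:
  x1=T x2=F x3=F x4=F x5=T x6=F
  x1=T x2=F x3=F x4=F x5=T x6=T
  x1=T x2=F x3=F x4=T x5=T x6=F
Count: 3.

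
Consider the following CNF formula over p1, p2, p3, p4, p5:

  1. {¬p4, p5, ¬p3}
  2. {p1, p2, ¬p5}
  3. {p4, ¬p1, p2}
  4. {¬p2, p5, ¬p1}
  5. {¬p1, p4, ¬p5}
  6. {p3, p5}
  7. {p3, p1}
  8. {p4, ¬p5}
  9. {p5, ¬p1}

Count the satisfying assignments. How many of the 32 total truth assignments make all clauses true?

7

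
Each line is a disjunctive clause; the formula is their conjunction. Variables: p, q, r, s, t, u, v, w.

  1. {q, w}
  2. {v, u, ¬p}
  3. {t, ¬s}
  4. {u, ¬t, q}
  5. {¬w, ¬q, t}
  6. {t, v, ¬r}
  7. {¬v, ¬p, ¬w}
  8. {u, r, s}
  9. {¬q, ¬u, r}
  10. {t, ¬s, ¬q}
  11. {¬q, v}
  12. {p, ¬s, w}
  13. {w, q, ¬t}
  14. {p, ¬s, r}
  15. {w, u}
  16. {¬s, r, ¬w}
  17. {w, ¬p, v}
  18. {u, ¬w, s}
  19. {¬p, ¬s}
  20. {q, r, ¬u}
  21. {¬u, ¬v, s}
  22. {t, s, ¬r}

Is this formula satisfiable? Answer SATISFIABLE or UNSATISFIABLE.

Set p = False and propagate.
Try q = True.
  then v is forced to True.
The remaining clauses are satisfied by r = True, s = True, t = True, u = False, w = True.
So p = F, q = T, r = T, s = T, t = T, u = F, v = T, w = T is a satisfying assignment.

SATISFIABLE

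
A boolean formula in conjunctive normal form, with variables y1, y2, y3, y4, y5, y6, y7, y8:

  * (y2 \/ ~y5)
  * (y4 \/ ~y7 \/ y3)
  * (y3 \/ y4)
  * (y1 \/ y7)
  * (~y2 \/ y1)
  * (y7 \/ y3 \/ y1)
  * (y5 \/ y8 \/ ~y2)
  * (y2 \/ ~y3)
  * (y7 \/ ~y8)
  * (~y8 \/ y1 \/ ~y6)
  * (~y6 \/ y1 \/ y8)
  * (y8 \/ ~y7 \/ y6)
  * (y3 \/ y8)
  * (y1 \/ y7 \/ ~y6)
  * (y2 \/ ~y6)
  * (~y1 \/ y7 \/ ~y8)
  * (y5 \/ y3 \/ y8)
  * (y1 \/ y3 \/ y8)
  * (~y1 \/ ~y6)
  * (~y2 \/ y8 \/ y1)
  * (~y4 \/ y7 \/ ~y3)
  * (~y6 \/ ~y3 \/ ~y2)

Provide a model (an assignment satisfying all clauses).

y1=T  y2=F  y3=F  y4=T  y5=F  y6=F  y7=T  y8=T

Try y1 = True.
  then y6 is forced to False.
Branch on y2: take y2 = False.
  then y5 is forced to False.
  then y3 is forced to False.
  then y4 is forced to True.
  then y8 is forced to True.
  then y7 is forced to True.
Every clause has at least one true literal under this assignment.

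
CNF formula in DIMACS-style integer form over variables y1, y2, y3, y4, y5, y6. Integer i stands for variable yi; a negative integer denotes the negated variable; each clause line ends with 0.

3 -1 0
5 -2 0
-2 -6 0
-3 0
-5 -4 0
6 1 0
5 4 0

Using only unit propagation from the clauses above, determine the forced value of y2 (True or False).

False

(!y3) is a unit clause: y3 = False.
In (!y1 || y3), y3 is now false; !y1 must hold, so y1 = False.
(y1 || y6) with y1 = False leaves only y6, so y6 = True.
From (!y2 || !y6) and y6 = True: y2 = False.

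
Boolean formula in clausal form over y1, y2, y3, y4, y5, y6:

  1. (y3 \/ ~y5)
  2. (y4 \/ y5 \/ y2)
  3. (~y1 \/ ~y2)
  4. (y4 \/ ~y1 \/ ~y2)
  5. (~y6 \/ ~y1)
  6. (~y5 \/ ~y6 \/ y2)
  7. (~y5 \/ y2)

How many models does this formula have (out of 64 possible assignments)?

18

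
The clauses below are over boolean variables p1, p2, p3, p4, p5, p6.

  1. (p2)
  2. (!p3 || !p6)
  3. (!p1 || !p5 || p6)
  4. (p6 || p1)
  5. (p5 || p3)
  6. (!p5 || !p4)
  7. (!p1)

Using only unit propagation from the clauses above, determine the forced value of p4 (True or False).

(p2) is a unit clause: p2 = True.
(!p1) stands alone — p1 = False.
(p6 || p1): since p1 = False, the clause reduces to (p6). p6 = True.
(!p3 || !p6) with p6 = True leaves only !p3, so p3 = False.
(p3 || p5) with p3 = False leaves only p5, so p5 = True.
From (!p4 || !p5) and p5 = True: p4 = False.

False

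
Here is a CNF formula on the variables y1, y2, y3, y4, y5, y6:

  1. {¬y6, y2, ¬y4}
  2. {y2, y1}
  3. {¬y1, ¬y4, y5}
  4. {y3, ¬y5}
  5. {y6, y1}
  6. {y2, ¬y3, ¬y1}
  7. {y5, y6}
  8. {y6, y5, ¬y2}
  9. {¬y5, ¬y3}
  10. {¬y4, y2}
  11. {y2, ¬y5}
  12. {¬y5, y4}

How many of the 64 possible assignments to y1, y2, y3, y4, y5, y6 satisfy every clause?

7

Case analysis on y5 and y2:
  y5=T, y2=T: a clause becomes empty — 0.
  y5=T, y2=F: a clause becomes empty — 0.
  y5=F, y2=T: y3 free; 3 ways for (y1,y4,y6) × 2^1 = 6.
  y5=F, y2=F: remaining (y1,y3,y4,y6) ∈ {(T,F,F,T)} — 1.
Total: 0 + 0 + 6 + 1 = 7.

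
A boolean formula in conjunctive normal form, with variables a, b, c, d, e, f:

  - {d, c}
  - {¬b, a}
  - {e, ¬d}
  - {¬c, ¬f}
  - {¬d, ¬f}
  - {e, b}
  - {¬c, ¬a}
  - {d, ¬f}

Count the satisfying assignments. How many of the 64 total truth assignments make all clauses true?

Satisfying assignments:
  a=F b=F c=F d=T e=T f=F
  a=F b=F c=T d=F e=T f=F
  a=F b=F c=T d=T e=T f=F
  a=T b=F c=F d=T e=T f=F
  a=T b=T c=F d=T e=T f=F
Count: 5.

5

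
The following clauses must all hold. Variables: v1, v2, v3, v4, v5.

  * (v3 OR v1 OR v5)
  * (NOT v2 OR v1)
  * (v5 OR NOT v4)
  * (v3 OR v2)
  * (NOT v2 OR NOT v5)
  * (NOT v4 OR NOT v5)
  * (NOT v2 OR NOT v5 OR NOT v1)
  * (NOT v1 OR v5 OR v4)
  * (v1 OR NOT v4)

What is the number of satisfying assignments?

Satisfying assignments:
  v1=0 v2=0 v3=1 v4=0 v5=0
  v1=0 v2=0 v3=1 v4=0 v5=1
  v1=1 v2=0 v3=1 v4=0 v5=1
That's 3 in total.

3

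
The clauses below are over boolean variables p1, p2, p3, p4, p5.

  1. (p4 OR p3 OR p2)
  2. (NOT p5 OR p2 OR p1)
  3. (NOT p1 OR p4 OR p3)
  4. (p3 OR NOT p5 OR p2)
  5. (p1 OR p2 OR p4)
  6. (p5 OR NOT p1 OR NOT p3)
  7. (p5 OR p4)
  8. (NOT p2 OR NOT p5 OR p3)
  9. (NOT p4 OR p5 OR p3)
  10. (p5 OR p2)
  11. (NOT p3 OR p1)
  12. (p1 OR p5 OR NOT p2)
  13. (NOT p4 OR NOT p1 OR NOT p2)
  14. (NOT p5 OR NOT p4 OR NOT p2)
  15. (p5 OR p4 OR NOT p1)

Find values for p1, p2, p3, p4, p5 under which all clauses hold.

Set p1 = True and propagate.
Branch on p2: take p2 = True.
  then p4 is forced to False.
  then p3 is forced to True.
  then p5 is forced to True.
Every clause has at least one true literal under this assignment.

p1=True, p2=True, p3=True, p4=False, p5=True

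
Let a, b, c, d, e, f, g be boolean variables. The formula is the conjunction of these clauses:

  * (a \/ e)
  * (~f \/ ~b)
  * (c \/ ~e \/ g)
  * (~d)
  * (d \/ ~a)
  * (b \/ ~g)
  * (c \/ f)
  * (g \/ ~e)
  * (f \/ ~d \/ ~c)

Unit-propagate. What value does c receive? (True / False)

Unit clause (~d) sets d = False.
(d \/ ~a) with d = False leaves only ~a, so a = False.
In (a \/ e), a is now false; e must hold, so e = True.
(~e \/ g) with e = True leaves only g, so g = True.
(~g \/ b): since g = True, the clause reduces to (b). b = True.
In (~f \/ ~b), ~b is now false; ~f must hold, so f = False.
From (f \/ c) and f = False: c = True.

True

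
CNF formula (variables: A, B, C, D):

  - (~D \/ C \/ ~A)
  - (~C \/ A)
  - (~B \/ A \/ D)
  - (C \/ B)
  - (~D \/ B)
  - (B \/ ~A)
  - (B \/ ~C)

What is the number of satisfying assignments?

4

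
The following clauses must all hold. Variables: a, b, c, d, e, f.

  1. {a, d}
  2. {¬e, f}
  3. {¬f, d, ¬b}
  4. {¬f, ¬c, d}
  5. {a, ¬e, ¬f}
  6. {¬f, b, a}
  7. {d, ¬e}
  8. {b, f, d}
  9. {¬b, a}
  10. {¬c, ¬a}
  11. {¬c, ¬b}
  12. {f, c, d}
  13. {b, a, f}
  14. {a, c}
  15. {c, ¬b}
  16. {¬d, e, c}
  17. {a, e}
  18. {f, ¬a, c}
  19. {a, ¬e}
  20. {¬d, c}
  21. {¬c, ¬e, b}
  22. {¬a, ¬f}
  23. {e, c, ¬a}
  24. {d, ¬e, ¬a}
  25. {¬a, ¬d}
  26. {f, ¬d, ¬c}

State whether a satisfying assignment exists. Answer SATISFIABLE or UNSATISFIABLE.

a = True:
  propagation gives c=False, b=False, f=True; an empty clause results — contradiction.
a = False:
  propagation gives d=True, b=False, f=False; an empty clause results — contradiction.
Every branch closes, so no satisfying assignment exists.

UNSATISFIABLE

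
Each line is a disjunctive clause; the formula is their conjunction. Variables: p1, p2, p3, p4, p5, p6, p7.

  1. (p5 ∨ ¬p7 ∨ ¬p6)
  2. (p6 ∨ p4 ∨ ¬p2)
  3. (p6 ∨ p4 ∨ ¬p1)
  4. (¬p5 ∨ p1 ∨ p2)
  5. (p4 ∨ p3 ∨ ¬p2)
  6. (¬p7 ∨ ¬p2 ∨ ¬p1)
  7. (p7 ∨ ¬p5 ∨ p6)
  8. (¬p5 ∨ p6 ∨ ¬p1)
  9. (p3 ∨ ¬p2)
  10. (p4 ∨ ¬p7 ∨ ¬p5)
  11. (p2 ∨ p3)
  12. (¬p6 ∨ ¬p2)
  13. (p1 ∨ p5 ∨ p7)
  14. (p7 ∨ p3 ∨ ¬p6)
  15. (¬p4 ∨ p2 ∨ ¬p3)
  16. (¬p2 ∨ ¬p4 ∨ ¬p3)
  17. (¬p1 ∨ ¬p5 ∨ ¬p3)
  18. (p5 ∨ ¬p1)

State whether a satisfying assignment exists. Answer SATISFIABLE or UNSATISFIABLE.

Set p1 = False and propagate.
Set p2 = False and propagate.
  then p5 is forced to False.
  then p3 is forced to True.
  then p7 is forced to True.
  then p6 is forced to False.
  then p4 is forced to False.
So p1 = F  p2 = F  p3 = T  p4 = F  p5 = F  p6 = F  p7 = T is a satisfying assignment.

SATISFIABLE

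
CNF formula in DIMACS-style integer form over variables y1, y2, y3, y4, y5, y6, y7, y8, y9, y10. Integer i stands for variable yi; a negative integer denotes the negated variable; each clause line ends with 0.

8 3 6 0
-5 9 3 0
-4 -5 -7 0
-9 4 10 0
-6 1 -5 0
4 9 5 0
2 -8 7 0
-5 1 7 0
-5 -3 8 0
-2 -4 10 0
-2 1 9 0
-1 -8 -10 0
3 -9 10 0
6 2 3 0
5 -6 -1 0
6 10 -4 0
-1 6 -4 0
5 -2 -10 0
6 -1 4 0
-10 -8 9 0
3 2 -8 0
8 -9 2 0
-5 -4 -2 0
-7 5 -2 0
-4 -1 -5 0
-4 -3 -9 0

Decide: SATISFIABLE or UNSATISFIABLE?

Try y1 = True.
Set y2 = True and propagate.
Try y3 = False.
The remaining clauses are satisfied by y4 = False, y5 = True, y6 = True, y7 = False, y8 = False, y9 = True, y10 = True.
Every clause has at least one true literal under this assignment.
So y1=True, y2=True, y3=False, y4=False, y5=True, y6=True, y7=False, y8=False, y9=True, y10=True is a satisfying assignment.

SATISFIABLE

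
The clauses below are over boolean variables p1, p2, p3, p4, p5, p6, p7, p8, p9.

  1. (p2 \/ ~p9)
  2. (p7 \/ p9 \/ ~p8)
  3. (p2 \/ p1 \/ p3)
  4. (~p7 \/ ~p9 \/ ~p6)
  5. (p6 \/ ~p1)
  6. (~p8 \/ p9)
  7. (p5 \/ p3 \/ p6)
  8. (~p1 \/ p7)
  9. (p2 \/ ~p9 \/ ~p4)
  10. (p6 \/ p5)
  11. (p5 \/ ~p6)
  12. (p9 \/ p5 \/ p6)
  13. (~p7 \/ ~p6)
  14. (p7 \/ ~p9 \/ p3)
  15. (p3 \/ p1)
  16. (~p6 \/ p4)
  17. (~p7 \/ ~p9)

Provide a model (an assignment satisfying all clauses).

p1=False  p2=False  p3=True  p4=True  p5=True  p6=True  p7=False  p8=False  p9=False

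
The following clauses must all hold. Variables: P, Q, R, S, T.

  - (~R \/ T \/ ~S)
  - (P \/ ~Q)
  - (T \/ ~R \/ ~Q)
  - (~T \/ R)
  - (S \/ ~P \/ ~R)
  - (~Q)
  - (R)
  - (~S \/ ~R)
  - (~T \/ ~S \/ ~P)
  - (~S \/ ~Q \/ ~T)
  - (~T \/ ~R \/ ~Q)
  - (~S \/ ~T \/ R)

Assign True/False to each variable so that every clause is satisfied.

P = 0, Q = 0, R = 1, S = 0, T = 1

The clause (~Q) is unit: Q must be False.
The clause (R) is unit: R must be True.
Unit propagation: (~S) forces S = False.
The clause (~P) is unit: P must be False.
T is now unconstrained; take T = True.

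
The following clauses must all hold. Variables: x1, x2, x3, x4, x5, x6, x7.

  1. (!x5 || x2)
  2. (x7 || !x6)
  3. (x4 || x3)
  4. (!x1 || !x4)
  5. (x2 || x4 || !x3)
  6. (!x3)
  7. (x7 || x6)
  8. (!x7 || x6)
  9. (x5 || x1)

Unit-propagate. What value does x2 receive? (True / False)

(!x3) stands alone — x3 = False.
In (x3 || x4), x3 is now false; x4 must hold, so x4 = True.
In (!x1 || !x4), !x4 is now false; !x1 must hold, so x1 = False.
(x1 || x5): since x1 = False, the clause reduces to (x5). x5 = True.
In (x2 || !x5), !x5 is now false; x2 must hold, so x2 = True.

True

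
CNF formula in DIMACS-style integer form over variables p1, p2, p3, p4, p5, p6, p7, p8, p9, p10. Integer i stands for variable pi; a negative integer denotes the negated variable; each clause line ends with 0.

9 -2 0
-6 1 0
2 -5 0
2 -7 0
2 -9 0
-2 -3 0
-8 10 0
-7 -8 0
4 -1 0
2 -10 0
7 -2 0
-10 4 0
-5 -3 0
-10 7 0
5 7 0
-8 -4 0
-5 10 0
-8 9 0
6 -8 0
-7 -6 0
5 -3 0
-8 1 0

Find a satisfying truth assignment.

p3 occurs only negated in the remaining clauses — set p3 = False.
p8 occurs only negated in the remaining clauses — set p8 = False.
Set p1 = True and propagate.
  then p4 is forced to True.
Set p2 = True and propagate.
  then p9 is forced to True.
  then p7 is forced to True.
  then p6 is forced to False.
The remaining clauses are satisfied by p5 = True, p10 = True.

p1=True, p2=True, p3=False, p4=True, p5=True, p6=False, p7=True, p8=False, p9=True, p10=True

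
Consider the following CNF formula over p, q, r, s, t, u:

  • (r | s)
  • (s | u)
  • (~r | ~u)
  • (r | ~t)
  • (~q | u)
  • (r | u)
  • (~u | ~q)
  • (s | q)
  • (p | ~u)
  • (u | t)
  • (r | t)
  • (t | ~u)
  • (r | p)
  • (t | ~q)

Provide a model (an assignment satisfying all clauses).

p=F, q=F, r=T, s=T, t=T, u=F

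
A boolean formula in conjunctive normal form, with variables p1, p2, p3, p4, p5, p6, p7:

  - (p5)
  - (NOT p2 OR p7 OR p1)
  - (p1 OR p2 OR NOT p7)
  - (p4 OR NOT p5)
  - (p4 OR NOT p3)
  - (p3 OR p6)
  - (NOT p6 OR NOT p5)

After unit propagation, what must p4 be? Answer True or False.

(p5) is a unit clause: p5 = True.
In (p4 OR NOT p5), NOT p5 is now false; p4 must hold, so p4 = True.

True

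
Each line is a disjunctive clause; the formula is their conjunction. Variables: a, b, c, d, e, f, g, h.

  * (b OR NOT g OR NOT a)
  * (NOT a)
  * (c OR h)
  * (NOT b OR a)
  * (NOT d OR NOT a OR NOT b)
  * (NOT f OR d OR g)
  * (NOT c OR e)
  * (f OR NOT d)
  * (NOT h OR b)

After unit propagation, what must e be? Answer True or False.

True

(NOT a) is a unit clause: a = False.
(NOT b OR a) with a = False leaves only NOT b, so b = False.
In (NOT h OR b), b is now false; NOT h must hold, so h = False.
(h OR c): since h = False, the clause reduces to (c). c = True.
From (e OR NOT c) and c = True: e = True.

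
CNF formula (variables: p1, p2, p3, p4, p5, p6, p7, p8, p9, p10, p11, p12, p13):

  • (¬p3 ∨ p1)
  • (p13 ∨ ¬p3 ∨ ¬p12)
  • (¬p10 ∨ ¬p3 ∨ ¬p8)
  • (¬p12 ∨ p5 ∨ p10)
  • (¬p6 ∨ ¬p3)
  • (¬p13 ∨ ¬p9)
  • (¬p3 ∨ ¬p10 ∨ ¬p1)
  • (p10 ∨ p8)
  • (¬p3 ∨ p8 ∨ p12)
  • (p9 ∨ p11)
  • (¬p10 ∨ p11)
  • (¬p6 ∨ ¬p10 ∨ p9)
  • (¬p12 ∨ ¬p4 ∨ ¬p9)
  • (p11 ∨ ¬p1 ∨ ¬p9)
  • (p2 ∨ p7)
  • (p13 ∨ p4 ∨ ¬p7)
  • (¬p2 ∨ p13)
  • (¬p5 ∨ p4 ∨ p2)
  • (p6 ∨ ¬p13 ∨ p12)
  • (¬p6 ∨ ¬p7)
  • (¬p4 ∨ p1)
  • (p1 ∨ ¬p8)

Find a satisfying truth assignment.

p1=T, p2=T, p3=F, p4=F, p5=T, p6=T, p7=F, p8=T, p9=F, p10=F, p11=T, p12=F, p13=T

Pure literal: p3 appears only negated; assign p3 = False.
p11 occurs only positively in the remaining clauses — set p11 = True.
Try p1 = True.
Try p2 = True.
  then p13 is forced to True.
  then p9 is forced to False.
For the remaining variables, p4 = False, p5 = True, p6 = True, p7 = False, p8 = True, p10 = False, p12 = False works.
Check each clause:
  1. (p1 ∨ ¬p3) — p1 is true.
  2. (¬p12 ∨ p13 ∨ ¬p3) — p13 is true.
  3. (¬p10 ∨ ¬p8 ∨ ¬p3) — ¬p3 is true.
  4. (p10 ∨ p5 ∨ ¬p12) — ¬p12 is true.
  5. (¬p3 ∨ ¬p6) — ¬p3 is true.
  6. (¬p13 ∨ ¬p9) — ¬p9 is true.
  7. (¬p10 ∨ ¬p1 ∨ ¬p3) — ¬p3 is true.
  8. (p8 ∨ p10) — p8 is true.
  9. (p12 ∨ p8 ∨ ¬p3) — p8 is true.
  10. (p11 ∨ p9) — p11 is true.
  11. (p11 ∨ ¬p10) — p11 is true.
  12. (¬p6 ∨ p9 ∨ ¬p10) — ¬p10 is true.
  13. (¬p12 ∨ ¬p4 ∨ ¬p9) — ¬p12 is true.
  14. (¬p1 ∨ p11 ∨ ¬p9) — p11 is true.
  15. (p7 ∨ p2) — p2 is true.
  16. (p13 ∨ p4 ∨ ¬p7) — ¬p7 is true.
  17. (p13 ∨ ¬p2) — p13 is true.
  18. (¬p5 ∨ p4 ∨ p2) — p2 is true.
  19. (p6 ∨ ¬p13 ∨ p12) — p6 is true.
  20. (¬p7 ∨ ¬p6) — ¬p7 is true.
  21. (p1 ∨ ¬p4) — p1 is true.
  22. (p1 ∨ ¬p8) — p1 is true.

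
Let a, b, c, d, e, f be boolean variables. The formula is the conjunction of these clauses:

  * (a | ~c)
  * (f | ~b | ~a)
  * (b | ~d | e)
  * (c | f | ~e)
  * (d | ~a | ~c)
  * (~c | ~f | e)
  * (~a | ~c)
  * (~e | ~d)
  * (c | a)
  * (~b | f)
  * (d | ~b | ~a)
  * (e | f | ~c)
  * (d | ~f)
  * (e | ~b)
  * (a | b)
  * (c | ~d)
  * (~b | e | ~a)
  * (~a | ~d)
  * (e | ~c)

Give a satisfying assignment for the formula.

Branch on a: take a = True.
  then c is forced to False.
  then d is forced to False.
  then b is forced to False.
  then f is forced to False.
  then e is forced to False.

a = True, b = False, c = False, d = False, e = False, f = False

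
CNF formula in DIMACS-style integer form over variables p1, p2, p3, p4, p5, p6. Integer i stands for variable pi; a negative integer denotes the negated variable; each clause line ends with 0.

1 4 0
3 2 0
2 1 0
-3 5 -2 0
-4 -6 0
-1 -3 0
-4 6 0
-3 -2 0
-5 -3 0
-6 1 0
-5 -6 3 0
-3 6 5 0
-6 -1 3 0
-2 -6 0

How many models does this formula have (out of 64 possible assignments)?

2

Satisfying assignments:
  p1=T p2=T p3=F p4=F p5=F p6=F
  p1=T p2=T p3=F p4=F p5=T p6=F
Count: 2.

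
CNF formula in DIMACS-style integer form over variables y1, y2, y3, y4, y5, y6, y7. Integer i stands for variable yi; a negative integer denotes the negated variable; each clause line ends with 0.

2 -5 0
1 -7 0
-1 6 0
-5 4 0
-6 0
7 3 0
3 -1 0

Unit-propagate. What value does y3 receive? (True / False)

True

(!y6) is a unit clause: y6 = False.
(!y1 || y6) with y6 = False leaves only !y1, so y1 = False.
(y1 || !y7) with y1 = False leaves only !y7, so y7 = False.
From (y7 || y3) and y7 = False: y3 = True.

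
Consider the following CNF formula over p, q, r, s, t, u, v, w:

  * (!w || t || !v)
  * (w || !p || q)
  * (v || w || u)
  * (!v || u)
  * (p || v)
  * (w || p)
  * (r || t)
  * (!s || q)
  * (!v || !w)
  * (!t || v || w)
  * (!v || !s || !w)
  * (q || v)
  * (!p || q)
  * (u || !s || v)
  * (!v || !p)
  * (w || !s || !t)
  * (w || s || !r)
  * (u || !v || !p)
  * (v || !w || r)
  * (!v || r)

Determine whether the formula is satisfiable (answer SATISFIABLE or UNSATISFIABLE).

SATISFIABLE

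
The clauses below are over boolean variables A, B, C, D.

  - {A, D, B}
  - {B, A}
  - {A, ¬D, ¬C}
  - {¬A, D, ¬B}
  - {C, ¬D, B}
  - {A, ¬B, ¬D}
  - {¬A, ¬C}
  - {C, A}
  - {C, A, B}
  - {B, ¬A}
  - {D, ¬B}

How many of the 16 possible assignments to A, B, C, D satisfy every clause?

1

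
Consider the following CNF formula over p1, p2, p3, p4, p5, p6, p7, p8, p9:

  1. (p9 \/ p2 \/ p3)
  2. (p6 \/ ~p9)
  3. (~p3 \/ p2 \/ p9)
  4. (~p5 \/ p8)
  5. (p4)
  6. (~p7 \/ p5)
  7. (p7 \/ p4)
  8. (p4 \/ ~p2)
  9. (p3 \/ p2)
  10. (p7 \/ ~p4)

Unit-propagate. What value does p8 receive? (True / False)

True

(p4) stands alone — p4 = True.
From (~p4 \/ p7) and p4 = True: p7 = True.
From (~p7 \/ p5) and p7 = True: p5 = True.
(~p5 \/ p8): since p5 = True, the clause reduces to (p8). p8 = True.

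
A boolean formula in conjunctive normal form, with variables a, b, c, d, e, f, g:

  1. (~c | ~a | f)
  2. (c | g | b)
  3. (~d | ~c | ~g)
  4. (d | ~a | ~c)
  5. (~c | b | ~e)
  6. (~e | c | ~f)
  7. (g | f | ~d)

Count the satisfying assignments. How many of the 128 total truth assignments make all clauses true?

Split on c, then d.
  c=T, d=T: a free; 3 ways for (b,e,f,g) × 2^1 = 6.
  c=T, d=F: f, g free; 3 ways for (a,b,e) × 2^2 = 12.
  c=F, d=T: a free; 7 ways for (b,e,f,g) × 2^1 = 14.
  c=F, d=F: a free; 9 ways for (b,e,f,g) × 2^1 = 18.
Total: 6 + 12 + 14 + 18 = 50.

50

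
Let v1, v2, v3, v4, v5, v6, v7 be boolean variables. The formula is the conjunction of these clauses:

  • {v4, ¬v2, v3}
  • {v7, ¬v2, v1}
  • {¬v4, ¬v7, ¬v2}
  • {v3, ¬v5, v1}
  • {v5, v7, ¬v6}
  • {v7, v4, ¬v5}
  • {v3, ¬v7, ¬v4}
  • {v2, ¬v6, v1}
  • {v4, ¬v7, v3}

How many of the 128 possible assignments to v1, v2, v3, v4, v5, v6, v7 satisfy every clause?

Case analysis on v7 and v4:
  v7=T, v4=T: v5 free; 3 ways for (v1,v2,v3,v6) × 2^1 = 6.
  v7=T, v4=F: v5 free; 7 ways for (v1,v2,v3,v6) × 2^1 = 14.
  v7=F, v4=T: 15 of the 32 assignments to (v1,v2,v3,v5,v6) work.
  v7=F, v4=F: 5 of the 32 assignments to (v1,v2,v3,v5,v6) work.
Total: 6 + 14 + 15 + 5 = 40.

40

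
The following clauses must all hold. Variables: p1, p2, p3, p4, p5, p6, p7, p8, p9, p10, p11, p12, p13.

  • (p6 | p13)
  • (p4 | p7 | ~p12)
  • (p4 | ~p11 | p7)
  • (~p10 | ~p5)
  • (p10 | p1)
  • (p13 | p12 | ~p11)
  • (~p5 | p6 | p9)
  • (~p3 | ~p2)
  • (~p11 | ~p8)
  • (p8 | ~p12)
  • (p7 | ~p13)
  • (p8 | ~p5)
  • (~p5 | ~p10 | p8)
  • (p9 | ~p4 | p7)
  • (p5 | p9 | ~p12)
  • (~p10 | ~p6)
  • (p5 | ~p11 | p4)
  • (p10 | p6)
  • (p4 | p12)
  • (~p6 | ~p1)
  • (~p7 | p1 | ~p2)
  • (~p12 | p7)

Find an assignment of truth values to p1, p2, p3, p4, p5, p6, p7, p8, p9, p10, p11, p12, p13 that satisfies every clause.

p1 = T, p2 = F, p3 = T, p4 = T, p5 = F, p6 = F, p7 = T, p8 = F, p9 = F, p10 = T, p11 = F, p12 = F, p13 = T

p2 occurs only negated in the remaining clauses — set p2 = False.
p11 occurs only negated in the remaining clauses — set p11 = False.
Branch on p1: take p1 = True.
  then p6 is forced to False.
  then p13 is forced to True.
  then p7 is forced to True.
  then p10 is forced to True.
  then p5 is forced to False.
Branch on p4: take p4 = True.
For the remaining variables, p3 = True, p8 = False, p9 = False, p12 = False works.
Every clause has at least one true literal under this assignment.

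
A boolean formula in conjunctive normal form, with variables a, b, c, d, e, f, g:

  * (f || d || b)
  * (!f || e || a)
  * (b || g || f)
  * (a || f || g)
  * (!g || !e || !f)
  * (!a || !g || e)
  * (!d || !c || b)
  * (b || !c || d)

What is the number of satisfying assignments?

41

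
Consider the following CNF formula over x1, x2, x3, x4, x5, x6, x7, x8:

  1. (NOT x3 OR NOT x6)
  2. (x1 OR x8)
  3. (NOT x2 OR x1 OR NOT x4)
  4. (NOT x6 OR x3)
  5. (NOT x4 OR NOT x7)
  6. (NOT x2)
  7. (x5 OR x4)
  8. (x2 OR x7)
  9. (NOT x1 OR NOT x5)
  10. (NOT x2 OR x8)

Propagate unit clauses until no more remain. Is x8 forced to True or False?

True

(NOT x2) stands alone — x2 = False.
In (x7 OR x2), x2 is now false; x7 must hold, so x7 = True.
(NOT x7 OR NOT x4) with x7 = True leaves only NOT x4, so x4 = False.
(x4 OR x5): since x4 = False, the clause reduces to (x5). x5 = True.
(NOT x5 OR NOT x1): since x5 = True, the clause reduces to (NOT x1). x1 = False.
In (x1 OR x8), x1 is now false; x8 must hold, so x8 = True.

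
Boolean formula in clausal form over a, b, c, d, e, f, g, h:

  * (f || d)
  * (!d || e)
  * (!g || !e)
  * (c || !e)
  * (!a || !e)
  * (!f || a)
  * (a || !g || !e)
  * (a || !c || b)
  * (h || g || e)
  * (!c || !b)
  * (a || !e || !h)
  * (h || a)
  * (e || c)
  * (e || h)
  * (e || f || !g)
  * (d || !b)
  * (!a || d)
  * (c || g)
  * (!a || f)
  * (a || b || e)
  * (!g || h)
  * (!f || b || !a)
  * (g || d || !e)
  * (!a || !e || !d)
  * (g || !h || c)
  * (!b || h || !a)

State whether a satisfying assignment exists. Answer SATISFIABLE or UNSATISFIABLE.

UNSATISFIABLE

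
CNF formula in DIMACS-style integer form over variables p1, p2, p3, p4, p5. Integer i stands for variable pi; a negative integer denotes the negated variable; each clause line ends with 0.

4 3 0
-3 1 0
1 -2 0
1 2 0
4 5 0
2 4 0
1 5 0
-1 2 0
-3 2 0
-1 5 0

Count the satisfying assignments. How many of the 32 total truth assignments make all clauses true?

3

Satisfying assignments:
  p1=T p2=T p3=F p4=T p5=T
  p1=T p2=T p3=T p4=F p5=T
  p1=T p2=T p3=T p4=T p5=T
That's 3 in total.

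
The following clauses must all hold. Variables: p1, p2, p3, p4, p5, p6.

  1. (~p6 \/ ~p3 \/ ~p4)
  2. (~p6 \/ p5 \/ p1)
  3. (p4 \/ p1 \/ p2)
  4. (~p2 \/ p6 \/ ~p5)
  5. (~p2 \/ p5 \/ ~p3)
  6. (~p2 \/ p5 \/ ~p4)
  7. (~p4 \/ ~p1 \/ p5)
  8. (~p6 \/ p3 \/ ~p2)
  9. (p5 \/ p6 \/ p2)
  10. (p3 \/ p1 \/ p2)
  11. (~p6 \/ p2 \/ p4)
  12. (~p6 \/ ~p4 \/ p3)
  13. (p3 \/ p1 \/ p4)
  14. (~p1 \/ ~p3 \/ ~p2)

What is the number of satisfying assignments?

7

The models are:
  p1=0 p2=0 p3=1 p4=1 p5=1 p6=0
  p1=0 p2=1 p3=1 p4=0 p5=1 p6=1
  p1=1 p2=0 p3=0 p4=0 p5=1 p6=0
  p1=1 p2=0 p3=0 p4=1 p5=1 p6=0
  p1=1 p2=0 p3=1 p4=0 p5=1 p6=0
  p1=1 p2=0 p3=1 p4=1 p5=1 p6=0
  p1=1 p2=1 p3=0 p4=0 p5=0 p6=0
Count: 7.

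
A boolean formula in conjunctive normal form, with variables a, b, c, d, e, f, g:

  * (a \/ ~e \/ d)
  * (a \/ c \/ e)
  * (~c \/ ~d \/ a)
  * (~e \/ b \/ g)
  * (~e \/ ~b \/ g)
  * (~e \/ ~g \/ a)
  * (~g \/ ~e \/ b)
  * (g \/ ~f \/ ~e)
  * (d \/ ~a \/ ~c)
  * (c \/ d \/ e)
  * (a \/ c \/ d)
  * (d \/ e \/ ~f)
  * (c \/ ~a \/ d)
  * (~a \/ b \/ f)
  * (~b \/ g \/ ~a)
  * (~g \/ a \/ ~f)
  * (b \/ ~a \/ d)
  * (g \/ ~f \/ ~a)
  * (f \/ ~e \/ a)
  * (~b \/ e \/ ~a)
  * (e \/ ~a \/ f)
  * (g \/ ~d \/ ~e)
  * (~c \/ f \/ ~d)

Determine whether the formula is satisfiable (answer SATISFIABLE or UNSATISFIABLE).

SATISFIABLE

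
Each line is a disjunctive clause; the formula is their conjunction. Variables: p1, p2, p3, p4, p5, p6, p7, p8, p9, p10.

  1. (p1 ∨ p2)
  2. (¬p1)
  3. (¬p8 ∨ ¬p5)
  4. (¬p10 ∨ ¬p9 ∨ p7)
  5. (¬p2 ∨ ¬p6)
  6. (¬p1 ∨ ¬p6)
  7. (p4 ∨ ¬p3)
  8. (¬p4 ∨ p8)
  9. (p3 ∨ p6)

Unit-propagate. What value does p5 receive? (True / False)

False

Unit clause (¬p1) sets p1 = False.
In (p2 ∨ p1), p1 is now false; p2 must hold, so p2 = True.
From (¬p6 ∨ ¬p2) and p2 = True: p6 = False.
From (p6 ∨ p3) and p6 = False: p3 = True.
(p4 ∨ ¬p3) with p3 = True leaves only p4, so p4 = True.
From (p8 ∨ ¬p4) and p4 = True: p8 = True.
From (¬p5 ∨ ¬p8) and p8 = True: p5 = False.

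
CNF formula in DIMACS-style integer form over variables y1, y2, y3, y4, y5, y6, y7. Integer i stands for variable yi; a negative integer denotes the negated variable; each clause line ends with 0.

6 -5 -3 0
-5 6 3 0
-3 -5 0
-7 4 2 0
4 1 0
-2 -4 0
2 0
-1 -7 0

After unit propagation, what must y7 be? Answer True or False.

False

(y2) is a unit clause: y2 = True.
(~y2 | ~y4) with y2 = True leaves only ~y4, so y4 = False.
In (y1 | y4), y4 is now false; y1 must hold, so y1 = True.
(~y1 | ~y7) with y1 = True leaves only ~y7, so y7 = False.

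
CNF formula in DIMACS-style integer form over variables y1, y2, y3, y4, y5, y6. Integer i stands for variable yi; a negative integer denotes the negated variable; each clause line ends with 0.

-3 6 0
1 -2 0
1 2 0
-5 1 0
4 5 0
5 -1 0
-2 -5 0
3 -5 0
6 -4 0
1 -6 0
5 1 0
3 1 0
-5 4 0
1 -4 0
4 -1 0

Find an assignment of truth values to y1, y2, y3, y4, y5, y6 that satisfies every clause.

y1=T, y2=F, y3=T, y4=T, y5=T, y6=T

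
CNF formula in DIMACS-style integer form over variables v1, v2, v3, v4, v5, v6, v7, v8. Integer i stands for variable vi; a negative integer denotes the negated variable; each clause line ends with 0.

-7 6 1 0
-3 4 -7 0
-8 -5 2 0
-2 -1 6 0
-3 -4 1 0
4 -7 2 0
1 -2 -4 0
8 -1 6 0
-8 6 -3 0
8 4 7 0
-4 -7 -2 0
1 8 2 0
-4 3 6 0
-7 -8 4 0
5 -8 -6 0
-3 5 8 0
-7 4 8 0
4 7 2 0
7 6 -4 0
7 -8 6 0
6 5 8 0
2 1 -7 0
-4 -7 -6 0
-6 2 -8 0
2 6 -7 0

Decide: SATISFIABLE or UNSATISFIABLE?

SATISFIABLE

Branch on v1: take v1 = False.
Set v2 = True and propagate.
  then v4 is forced to False.
Set v3 = False and propagate.
The remaining clauses are satisfied by v5 = True, v6 = True, v7 = False, v8 = True.
Every clause has at least one true literal under this assignment.
So v1 = False, v2 = True, v3 = False, v4 = False, v5 = True, v6 = True, v7 = False, v8 = True is a satisfying assignment.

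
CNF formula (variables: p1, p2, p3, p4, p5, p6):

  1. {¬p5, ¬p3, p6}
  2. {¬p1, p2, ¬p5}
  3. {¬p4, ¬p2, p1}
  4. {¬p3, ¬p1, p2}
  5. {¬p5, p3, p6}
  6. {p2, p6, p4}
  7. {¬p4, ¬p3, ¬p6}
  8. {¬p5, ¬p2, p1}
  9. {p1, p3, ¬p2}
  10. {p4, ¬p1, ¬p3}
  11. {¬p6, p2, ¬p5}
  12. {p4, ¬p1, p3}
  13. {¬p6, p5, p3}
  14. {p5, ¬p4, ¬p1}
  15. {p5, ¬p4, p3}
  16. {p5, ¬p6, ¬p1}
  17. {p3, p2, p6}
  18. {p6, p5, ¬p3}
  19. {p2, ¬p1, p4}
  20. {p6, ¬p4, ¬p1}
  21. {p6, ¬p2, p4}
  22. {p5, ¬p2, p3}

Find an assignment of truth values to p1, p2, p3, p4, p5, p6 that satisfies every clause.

Try p1 = True.
Set p2 = True and propagate.
For the remaining variables, p3 = False, p4 = True, p5 = True, p6 = True works.
Every clause has at least one true literal under this assignment.

p1 = T, p2 = T, p3 = F, p4 = T, p5 = T, p6 = T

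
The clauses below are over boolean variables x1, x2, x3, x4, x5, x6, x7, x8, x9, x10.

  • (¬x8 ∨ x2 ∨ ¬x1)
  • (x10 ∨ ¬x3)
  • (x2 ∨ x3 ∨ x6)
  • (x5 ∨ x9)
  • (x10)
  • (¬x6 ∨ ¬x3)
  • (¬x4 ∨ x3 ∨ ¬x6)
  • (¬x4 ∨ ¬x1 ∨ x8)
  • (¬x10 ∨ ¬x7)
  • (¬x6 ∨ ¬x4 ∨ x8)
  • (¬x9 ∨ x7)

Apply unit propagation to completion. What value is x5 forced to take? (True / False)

True

(x10) is a unit clause: x10 = True.
From (¬x10 ∨ ¬x7) and x10 = True: x7 = False.
(¬x9 ∨ x7): since x7 = False, the clause reduces to (¬x9). x9 = False.
From (x5 ∨ x9) and x9 = False: x5 = True.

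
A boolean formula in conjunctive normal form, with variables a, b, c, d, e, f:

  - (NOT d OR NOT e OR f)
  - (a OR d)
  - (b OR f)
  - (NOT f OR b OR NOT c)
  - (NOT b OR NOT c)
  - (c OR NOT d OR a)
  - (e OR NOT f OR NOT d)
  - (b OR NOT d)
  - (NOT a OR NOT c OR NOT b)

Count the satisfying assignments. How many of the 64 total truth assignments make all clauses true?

8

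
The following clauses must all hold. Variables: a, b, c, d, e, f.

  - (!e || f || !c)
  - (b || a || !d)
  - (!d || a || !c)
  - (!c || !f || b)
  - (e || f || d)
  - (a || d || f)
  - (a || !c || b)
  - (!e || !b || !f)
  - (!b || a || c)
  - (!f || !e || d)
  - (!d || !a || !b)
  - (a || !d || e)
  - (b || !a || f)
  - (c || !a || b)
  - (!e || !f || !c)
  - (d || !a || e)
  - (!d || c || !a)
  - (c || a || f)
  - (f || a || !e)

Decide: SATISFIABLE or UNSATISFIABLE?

Try a = False.
Branch on b: take b = False.
  then d is forced to False.
  then f is forced to True.
  then c is forced to False.
  then e is forced to False.
Every clause has at least one true literal under this assignment.
So a=False, b=False, c=False, d=False, e=False, f=True is a satisfying assignment.

SATISFIABLE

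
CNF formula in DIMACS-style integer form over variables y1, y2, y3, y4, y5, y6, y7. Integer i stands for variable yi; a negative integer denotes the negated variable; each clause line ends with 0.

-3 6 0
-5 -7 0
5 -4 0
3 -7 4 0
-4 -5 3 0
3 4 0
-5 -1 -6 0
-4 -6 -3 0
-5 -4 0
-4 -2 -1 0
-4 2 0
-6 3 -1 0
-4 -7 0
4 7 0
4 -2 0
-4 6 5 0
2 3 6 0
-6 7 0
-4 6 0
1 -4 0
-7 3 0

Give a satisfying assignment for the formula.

y1=False  y2=False  y3=True  y4=False  y5=False  y6=True  y7=True

Check each clause:
  1. (NOT y3 OR y6) — y6 is true.
  2. (NOT y5 OR NOT y7) — NOT y5 is true.
  3. (NOT y4 OR y5) — NOT y4 is true.
  4. (y4 OR y3 OR NOT y7) — y3 is true.
  5. (NOT y5 OR NOT y4 OR y3) — y3 is true.
  6. (y3 OR y4) — y3 is true.
  7. (NOT y6 OR NOT y5 OR NOT y1) — NOT y5 is true.
  8. (NOT y4 OR NOT y6 OR NOT y3) — NOT y4 is true.
  9. (NOT y5 OR NOT y4) — NOT y5 is true.
  10. (NOT y4 OR NOT y2 OR NOT y1) — NOT y4 is true.
  11. (y2 OR NOT y4) — NOT y4 is true.
  12. (NOT y6 OR y3 OR NOT y1) — y3 is true.
  13. (NOT y4 OR NOT y7) — NOT y4 is true.
  14. (y7 OR y4) — y7 is true.
  15. (NOT y2 OR y4) — NOT y2 is true.
  16. (y5 OR y6 OR NOT y4) — NOT y4 is true.
  17. (y2 OR y3 OR y6) — y3 is true.
  18. (NOT y6 OR y7) — y7 is true.
  19. (y6 OR NOT y4) — NOT y4 is true.
  20. (y1 OR NOT y4) — NOT y4 is true.
  21. (y3 OR NOT y7) — y3 is true.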